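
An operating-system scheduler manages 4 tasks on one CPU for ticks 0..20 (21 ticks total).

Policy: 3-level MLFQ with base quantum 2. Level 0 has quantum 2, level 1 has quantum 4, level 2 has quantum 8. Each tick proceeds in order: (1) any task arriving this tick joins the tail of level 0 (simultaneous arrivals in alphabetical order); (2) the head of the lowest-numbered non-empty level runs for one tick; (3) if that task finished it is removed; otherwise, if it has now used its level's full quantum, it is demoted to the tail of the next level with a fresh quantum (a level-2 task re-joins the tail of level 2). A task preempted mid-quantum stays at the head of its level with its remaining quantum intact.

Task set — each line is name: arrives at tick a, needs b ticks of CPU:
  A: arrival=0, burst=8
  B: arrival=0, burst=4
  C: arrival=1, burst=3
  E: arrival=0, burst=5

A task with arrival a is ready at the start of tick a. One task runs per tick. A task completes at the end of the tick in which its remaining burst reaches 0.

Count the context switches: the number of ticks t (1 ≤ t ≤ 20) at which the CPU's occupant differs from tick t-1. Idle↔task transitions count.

context switches = 9

t=0: L0/L1/L2 = ABE/-/- → run A
t=1: L0/L1/L2 = ABEC/-/- → run A
t=2: L0/L1/L2 = BEC/A/- → run B
t=3: L0/L1/L2 = BEC/A/- → run B
t=4: L0/L1/L2 = EC/AB/- → run E
t=5: L0/L1/L2 = EC/AB/- → run E
t=6: L0/L1/L2 = C/ABE/- → run C
t=7: L0/L1/L2 = C/ABE/- → run C
t=8: L0/L1/L2 = -/ABEC/- → run A
t=9: L0/L1/L2 = -/ABEC/- → run A
t=10: L0/L1/L2 = -/ABEC/- → run A
t=11: L0/L1/L2 = -/ABEC/- → run A
t=12: L0/L1/L2 = -/BEC/A → run B
t=13: L0/L1/L2 = -/BEC/A → run B
t=14: L0/L1/L2 = -/EC/A → run E
t=15: L0/L1/L2 = -/EC/A → run E
t=16: L0/L1/L2 = -/EC/A → run E
t=17: L0/L1/L2 = -/C/A → run C
t=18: L0/L1/L2 = -/-/A → run A
t=19: L0/L1/L2 = -/-/A → run A
t=20: (idle)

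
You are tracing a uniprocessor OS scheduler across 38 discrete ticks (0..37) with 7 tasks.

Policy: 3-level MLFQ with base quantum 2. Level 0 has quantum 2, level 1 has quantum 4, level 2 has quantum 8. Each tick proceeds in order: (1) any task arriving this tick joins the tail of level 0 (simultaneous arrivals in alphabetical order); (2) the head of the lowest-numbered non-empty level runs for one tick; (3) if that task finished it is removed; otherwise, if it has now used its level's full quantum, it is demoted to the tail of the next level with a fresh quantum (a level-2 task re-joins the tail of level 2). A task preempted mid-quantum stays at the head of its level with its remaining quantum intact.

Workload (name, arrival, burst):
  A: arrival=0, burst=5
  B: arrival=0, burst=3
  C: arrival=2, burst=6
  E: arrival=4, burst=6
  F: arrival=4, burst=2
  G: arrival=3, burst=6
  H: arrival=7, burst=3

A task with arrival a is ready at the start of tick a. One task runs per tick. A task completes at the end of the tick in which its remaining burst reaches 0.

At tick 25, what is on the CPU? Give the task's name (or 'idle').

t=0: L0/L1/L2 = AB/-/- → run A
t=1: L0/L1/L2 = AB/-/- → run A
t=2: L0/L1/L2 = BC/A/- → run B
t=3: L0/L1/L2 = BCG/A/- → run B
t=4: L0/L1/L2 = CGEF/AB/- → run C
t=5: L0/L1/L2 = CGEF/AB/- → run C
t=6: L0/L1/L2 = GEF/ABC/- → run G
t=7: L0/L1/L2 = GEFH/ABC/- → run G
t=8: L0/L1/L2 = EFH/ABCG/- → run E
t=9: L0/L1/L2 = EFH/ABCG/- → run E
t=10: L0/L1/L2 = FH/ABCGE/- → run F
t=11: L0/L1/L2 = FH/ABCGE/- → run F
t=12: L0/L1/L2 = H/ABCGE/- → run H
t=13: L0/L1/L2 = H/ABCGE/- → run H
t=14: L0/L1/L2 = -/ABCGEH/- → run A
t=15: L0/L1/L2 = -/ABCGEH/- → run A
t=16: L0/L1/L2 = -/ABCGEH/- → run A
t=17: L0/L1/L2 = -/BCGEH/- → run B
t=18: L0/L1/L2 = -/CGEH/- → run C
t=19: L0/L1/L2 = -/CGEH/- → run C
t=20: L0/L1/L2 = -/CGEH/- → run C
t=21: L0/L1/L2 = -/CGEH/- → run C
t=22: L0/L1/L2 = -/GEH/- → run G
t=23: L0/L1/L2 = -/GEH/- → run G
t=24: L0/L1/L2 = -/GEH/- → run G
t=25: L0/L1/L2 = -/GEH/- → run G
t=26: L0/L1/L2 = -/EH/- → run E
t=27: L0/L1/L2 = -/EH/- → run E
t=28: L0/L1/L2 = -/EH/- → run E
t=29: L0/L1/L2 = -/EH/- → run E
t=30: L0/L1/L2 = -/H/- → run H
t=31: (idle)
t=32: (idle)
t=33: (idle)
t=34: (idle)
t=35: (idle)
t=36: (idle)
t=37: (idle)

running at tick 25 = G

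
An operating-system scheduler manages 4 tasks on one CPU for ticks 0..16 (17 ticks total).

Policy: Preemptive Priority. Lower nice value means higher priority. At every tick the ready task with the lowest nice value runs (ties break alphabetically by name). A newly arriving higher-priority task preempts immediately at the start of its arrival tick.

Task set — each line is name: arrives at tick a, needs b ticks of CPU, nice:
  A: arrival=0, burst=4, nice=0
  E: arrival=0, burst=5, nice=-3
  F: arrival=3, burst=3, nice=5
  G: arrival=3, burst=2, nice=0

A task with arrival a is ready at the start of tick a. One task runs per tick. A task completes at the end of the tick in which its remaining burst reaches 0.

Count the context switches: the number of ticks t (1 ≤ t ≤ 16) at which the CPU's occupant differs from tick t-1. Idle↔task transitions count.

context switches = 4

t=0: ready={A,E} → run E
t=1: ready={A,E} → run E
t=2: ready={A,E} → run E
t=3: ready={A,E,F,G} → run E
t=4: ready={A,E,F,G} → run E
t=5: ready={A,F,G} → run A
t=6: ready={A,F,G} → run A
t=7: ready={A,F,G} → run A
t=8: ready={A,F,G} → run A
t=9: ready={F,G} → run G
t=10: ready={F,G} → run G
t=11: ready={F} → run F
t=12: ready={F} → run F
t=13: ready={F} → run F
t=14: (idle)
t=15: (idle)
t=16: (idle)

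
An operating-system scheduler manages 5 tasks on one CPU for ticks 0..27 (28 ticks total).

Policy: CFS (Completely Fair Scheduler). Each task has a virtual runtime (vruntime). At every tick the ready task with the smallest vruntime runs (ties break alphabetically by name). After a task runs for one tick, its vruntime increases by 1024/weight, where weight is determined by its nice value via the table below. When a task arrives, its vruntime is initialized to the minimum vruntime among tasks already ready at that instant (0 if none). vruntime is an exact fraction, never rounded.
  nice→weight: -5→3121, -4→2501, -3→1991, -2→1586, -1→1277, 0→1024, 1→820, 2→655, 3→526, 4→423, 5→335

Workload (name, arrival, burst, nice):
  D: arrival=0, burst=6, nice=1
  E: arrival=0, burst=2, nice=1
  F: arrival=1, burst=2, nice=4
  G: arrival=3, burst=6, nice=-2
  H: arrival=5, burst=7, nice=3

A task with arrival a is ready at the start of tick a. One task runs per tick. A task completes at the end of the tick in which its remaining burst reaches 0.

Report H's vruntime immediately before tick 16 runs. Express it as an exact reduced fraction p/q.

vruntime(H, start of tick 16) = 277248/53915

t=0: vr[D=0 E=0] → run D
t=1: vr[D=256/205 E=0 F=0] → run E
t=2: vr[D=256/205 E=256/205 F=0] → run F
t=3: vr[D=256/205 E=256/205 F=1024/423 G=256/205] → run D
t=4: vr[D=512/205 E=256/205 F=1024/423 G=256/205] → run E
t=5: vr[D=512/205 F=1024/423 G=256/205 H=256/205] → run G
t=6: vr[D=512/205 F=1024/423 G=307968/162565 H=256/205] → run H
t=7: vr[D=512/205 F=1024/423 G=307968/162565 H=172288/53915] → run G
t=8: vr[D=512/205 F=1024/423 G=412928/162565 H=172288/53915] → run F
t=9: vr[D=512/205 G=412928/162565 H=172288/53915] → run D
t=10: vr[D=768/205 G=412928/162565 H=172288/53915] → run G
t=11: vr[D=768/205 G=517888/162565 H=172288/53915] → run G
t=12: vr[D=768/205 G=622848/162565 H=172288/53915] → run H
t=13: vr[D=768/205 G=622848/162565 H=277248/53915] → run D
t=14: vr[D=1024/205 G=622848/162565 H=277248/53915] → run G
t=15: vr[D=1024/205 G=727808/162565 H=277248/53915] → run G
t=16: vr[D=1024/205 H=277248/53915] → run D
t=17: vr[D=256/41 H=277248/53915] → run H
t=18: vr[D=256/41 H=382208/53915] → run D
t=19: vr[H=382208/53915] → run H
t=20: vr[H=487168/53915] → run H
t=21: vr[H=592128/53915] → run H
t=22: vr[H=697088/53915] → run H
t=23: (idle)
t=24: (idle)
t=25: (idle)
t=26: (idle)
t=27: (idle)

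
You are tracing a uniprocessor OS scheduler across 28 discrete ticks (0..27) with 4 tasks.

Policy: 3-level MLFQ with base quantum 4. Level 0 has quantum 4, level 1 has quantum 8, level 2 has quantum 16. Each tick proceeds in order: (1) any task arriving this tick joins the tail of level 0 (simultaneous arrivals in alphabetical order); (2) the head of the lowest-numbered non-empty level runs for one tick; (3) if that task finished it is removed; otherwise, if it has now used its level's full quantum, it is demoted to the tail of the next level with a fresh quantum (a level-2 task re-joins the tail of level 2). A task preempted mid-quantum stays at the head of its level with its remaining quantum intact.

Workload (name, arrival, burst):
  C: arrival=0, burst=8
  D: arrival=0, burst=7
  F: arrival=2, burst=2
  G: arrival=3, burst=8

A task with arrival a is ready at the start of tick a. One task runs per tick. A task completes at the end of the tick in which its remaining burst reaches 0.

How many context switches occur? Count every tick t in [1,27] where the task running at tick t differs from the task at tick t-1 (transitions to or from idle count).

t=0: L0/L1/L2 = CD/-/- → run C
t=1: L0/L1/L2 = CD/-/- → run C
t=2: L0/L1/L2 = CDF/-/- → run C
t=3: L0/L1/L2 = CDFG/-/- → run C
t=4: L0/L1/L2 = DFG/C/- → run D
t=5: L0/L1/L2 = DFG/C/- → run D
t=6: L0/L1/L2 = DFG/C/- → run D
t=7: L0/L1/L2 = DFG/C/- → run D
t=8: L0/L1/L2 = FG/CD/- → run F
t=9: L0/L1/L2 = FG/CD/- → run F
t=10: L0/L1/L2 = G/CD/- → run G
t=11: L0/L1/L2 = G/CD/- → run G
t=12: L0/L1/L2 = G/CD/- → run G
t=13: L0/L1/L2 = G/CD/- → run G
t=14: L0/L1/L2 = -/CDG/- → run C
t=15: L0/L1/L2 = -/CDG/- → run C
t=16: L0/L1/L2 = -/CDG/- → run C
t=17: L0/L1/L2 = -/CDG/- → run C
t=18: L0/L1/L2 = -/DG/- → run D
t=19: L0/L1/L2 = -/DG/- → run D
t=20: L0/L1/L2 = -/DG/- → run D
t=21: L0/L1/L2 = -/G/- → run G
t=22: L0/L1/L2 = -/G/- → run G
t=23: L0/L1/L2 = -/G/- → run G
t=24: L0/L1/L2 = -/G/- → run G
t=25: (idle)
t=26: (idle)
t=27: (idle)

context switches = 7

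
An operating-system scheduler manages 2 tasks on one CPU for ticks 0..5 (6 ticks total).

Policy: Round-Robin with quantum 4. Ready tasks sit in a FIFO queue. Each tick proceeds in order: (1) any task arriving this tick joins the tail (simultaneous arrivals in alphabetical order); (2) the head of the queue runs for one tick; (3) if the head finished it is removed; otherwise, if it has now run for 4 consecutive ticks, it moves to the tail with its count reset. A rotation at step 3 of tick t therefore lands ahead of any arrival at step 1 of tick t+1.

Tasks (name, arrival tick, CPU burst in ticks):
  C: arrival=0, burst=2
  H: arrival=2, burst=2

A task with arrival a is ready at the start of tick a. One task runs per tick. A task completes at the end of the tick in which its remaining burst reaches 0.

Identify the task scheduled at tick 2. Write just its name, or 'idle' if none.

running at tick 2 = H

t=0: queue=[C] q_used=0 → run C
t=1: queue=[C] q_used=1 → run C
t=2: queue=[H] q_used=0 → run H
t=3: queue=[H] q_used=1 → run H
t=4: (idle)
t=5: (idle)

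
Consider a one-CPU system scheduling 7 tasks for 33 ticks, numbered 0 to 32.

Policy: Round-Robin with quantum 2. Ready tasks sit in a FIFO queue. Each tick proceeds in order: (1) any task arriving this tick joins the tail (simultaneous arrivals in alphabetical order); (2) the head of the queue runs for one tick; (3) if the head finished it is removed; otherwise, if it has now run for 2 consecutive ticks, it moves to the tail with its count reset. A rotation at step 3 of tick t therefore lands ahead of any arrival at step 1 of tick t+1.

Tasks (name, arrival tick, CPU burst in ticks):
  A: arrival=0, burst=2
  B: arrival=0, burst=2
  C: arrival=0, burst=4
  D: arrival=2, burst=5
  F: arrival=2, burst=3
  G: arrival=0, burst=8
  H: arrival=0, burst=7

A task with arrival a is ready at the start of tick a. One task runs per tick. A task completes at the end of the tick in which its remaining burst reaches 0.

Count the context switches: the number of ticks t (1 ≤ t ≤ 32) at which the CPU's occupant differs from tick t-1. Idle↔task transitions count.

context switches = 17

t=0: queue=[A,B,C,G,H] q_used=0 → run A
t=1: queue=[A,B,C,G,H] q_used=1 → run A
t=2: queue=[B,C,G,H,D,F] q_used=0 → run B
t=3: queue=[B,C,G,H,D,F] q_used=1 → run B
t=4: queue=[C,G,H,D,F] q_used=0 → run C
t=5: queue=[C,G,H,D,F] q_used=1 → run C
t=6: queue=[G,H,D,F,C] q_used=0 → run G
t=7: queue=[G,H,D,F,C] q_used=1 → run G
t=8: queue=[H,D,F,C,G] q_used=0 → run H
t=9: queue=[H,D,F,C,G] q_used=1 → run H
t=10: queue=[D,F,C,G,H] q_used=0 → run D
t=11: queue=[D,F,C,G,H] q_used=1 → run D
t=12: queue=[F,C,G,H,D] q_used=0 → run F
t=13: queue=[F,C,G,H,D] q_used=1 → run F
t=14: queue=[C,G,H,D,F] q_used=0 → run C
t=15: queue=[C,G,H,D,F] q_used=1 → run C
t=16: queue=[G,H,D,F] q_used=0 → run G
t=17: queue=[G,H,D,F] q_used=1 → run G
t=18: queue=[H,D,F,G] q_used=0 → run H
t=19: queue=[H,D,F,G] q_used=1 → run H
t=20: queue=[D,F,G,H] q_used=0 → run D
t=21: queue=[D,F,G,H] q_used=1 → run D
t=22: queue=[F,G,H,D] q_used=0 → run F
t=23: queue=[G,H,D] q_used=0 → run G
t=24: queue=[G,H,D] q_used=1 → run G
t=25: queue=[H,D,G] q_used=0 → run H
t=26: queue=[H,D,G] q_used=1 → run H
t=27: queue=[D,G,H] q_used=0 → run D
t=28: queue=[G,H] q_used=0 → run G
t=29: queue=[G,H] q_used=1 → run G
t=30: queue=[H] q_used=0 → run H
t=31: (idle)
t=32: (idle)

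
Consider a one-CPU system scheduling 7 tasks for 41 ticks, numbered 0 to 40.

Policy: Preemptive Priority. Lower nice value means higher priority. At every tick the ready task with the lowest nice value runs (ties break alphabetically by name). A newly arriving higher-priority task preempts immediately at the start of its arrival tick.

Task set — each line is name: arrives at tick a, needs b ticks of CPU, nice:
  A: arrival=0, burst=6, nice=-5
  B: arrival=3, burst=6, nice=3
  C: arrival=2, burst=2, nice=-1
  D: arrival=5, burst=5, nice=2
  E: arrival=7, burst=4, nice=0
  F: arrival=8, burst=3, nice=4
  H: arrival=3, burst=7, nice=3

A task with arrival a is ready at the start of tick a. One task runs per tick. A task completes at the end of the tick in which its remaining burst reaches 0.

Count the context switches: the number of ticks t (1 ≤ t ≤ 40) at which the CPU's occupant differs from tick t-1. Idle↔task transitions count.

context switches = 7

t=0: ready={A} → run A
t=1: ready={A} → run A
t=2: ready={A,C} → run A
t=3: ready={A,B,C,H} → run A
t=4: ready={A,B,C,H} → run A
t=5: ready={A,B,C,D,H} → run A
t=6: ready={B,C,D,H} → run C
t=7: ready={B,C,D,E,H} → run C
t=8: ready={B,D,E,F,H} → run E
t=9: ready={B,D,E,F,H} → run E
t=10: ready={B,D,E,F,H} → run E
t=11: ready={B,D,E,F,H} → run E
t=12: ready={B,D,F,H} → run D
t=13: ready={B,D,F,H} → run D
t=14: ready={B,D,F,H} → run D
t=15: ready={B,D,F,H} → run D
t=16: ready={B,D,F,H} → run D
t=17: ready={B,F,H} → run B
t=18: ready={B,F,H} → run B
t=19: ready={B,F,H} → run B
t=20: ready={B,F,H} → run B
t=21: ready={B,F,H} → run B
t=22: ready={B,F,H} → run B
t=23: ready={F,H} → run H
t=24: ready={F,H} → run H
t=25: ready={F,H} → run H
t=26: ready={F,H} → run H
t=27: ready={F,H} → run H
t=28: ready={F,H} → run H
t=29: ready={F,H} → run H
t=30: ready={F} → run F
t=31: ready={F} → run F
t=32: ready={F} → run F
t=33: (idle)
t=34: (idle)
t=35: (idle)
t=36: (idle)
t=37: (idle)
t=38: (idle)
t=39: (idle)
t=40: (idle)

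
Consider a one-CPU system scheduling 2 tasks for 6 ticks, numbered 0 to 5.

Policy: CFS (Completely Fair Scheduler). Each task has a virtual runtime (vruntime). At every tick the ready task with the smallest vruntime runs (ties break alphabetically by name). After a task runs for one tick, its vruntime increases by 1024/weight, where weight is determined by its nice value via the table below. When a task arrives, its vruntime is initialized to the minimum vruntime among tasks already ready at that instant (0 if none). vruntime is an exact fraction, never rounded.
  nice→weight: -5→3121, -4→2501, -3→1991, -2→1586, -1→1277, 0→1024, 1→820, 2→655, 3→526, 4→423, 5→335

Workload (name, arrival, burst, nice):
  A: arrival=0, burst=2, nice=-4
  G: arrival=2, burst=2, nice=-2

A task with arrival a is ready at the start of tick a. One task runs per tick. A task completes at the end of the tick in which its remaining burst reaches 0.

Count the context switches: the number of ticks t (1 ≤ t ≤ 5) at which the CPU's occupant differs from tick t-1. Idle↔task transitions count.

t=0: vr[A=0] → run A
t=1: vr[A=1024/2501] → run A
t=2: vr[G=0] → run G
t=3: vr[G=512/793] → run G
t=4: (idle)
t=5: (idle)

context switches = 2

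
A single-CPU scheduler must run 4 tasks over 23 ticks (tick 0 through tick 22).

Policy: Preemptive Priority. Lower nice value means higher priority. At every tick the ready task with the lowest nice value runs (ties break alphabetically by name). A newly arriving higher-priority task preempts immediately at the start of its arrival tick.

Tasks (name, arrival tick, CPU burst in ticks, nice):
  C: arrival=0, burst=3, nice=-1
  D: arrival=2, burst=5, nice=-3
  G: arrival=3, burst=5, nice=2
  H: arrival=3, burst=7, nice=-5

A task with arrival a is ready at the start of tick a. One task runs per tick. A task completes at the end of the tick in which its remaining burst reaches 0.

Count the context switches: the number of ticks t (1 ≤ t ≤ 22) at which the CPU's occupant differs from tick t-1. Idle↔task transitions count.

t=0: ready={C} → run C
t=1: ready={C} → run C
t=2: ready={C,D} → run D
t=3: ready={C,D,G,H} → run H
t=4: ready={C,D,G,H} → run H
t=5: ready={C,D,G,H} → run H
t=6: ready={C,D,G,H} → run H
t=7: ready={C,D,G,H} → run H
t=8: ready={C,D,G,H} → run H
t=9: ready={C,D,G,H} → run H
t=10: ready={C,D,G} → run D
t=11: ready={C,D,G} → run D
t=12: ready={C,D,G} → run D
t=13: ready={C,D,G} → run D
t=14: ready={C,G} → run C
t=15: ready={G} → run G
t=16: ready={G} → run G
t=17: ready={G} → run G
t=18: ready={G} → run G
t=19: ready={G} → run G
t=20: (idle)
t=21: (idle)
t=22: (idle)

context switches = 6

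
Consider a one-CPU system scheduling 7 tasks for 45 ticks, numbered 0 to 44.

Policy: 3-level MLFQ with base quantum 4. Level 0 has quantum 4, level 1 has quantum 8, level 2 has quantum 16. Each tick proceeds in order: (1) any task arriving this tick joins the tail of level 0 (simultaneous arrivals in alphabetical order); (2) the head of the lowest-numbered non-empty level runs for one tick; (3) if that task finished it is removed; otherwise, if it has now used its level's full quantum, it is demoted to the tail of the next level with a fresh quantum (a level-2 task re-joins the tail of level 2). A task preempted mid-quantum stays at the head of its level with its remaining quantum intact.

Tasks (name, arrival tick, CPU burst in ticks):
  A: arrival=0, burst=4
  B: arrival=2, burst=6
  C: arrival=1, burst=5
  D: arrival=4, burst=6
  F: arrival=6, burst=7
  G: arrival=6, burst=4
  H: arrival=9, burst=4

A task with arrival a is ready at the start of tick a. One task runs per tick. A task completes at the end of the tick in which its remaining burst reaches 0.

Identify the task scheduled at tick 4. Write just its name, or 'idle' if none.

running at tick 4 = C

t=0: L0/L1/L2 = A/-/- → run A
t=1: L0/L1/L2 = AC/-/- → run A
t=2: L0/L1/L2 = ACB/-/- → run A
t=3: L0/L1/L2 = ACB/-/- → run A
t=4: L0/L1/L2 = CBD/-/- → run C
t=5: L0/L1/L2 = CBD/-/- → run C
t=6: L0/L1/L2 = CBDFG/-/- → run C
t=7: L0/L1/L2 = CBDFG/-/- → run C
t=8: L0/L1/L2 = BDFG/C/- → run B
t=9: L0/L1/L2 = BDFGH/C/- → run B
t=10: L0/L1/L2 = BDFGH/C/- → run B
t=11: L0/L1/L2 = BDFGH/C/- → run B
t=12: L0/L1/L2 = DFGH/CB/- → run D
t=13: L0/L1/L2 = DFGH/CB/- → run D
t=14: L0/L1/L2 = DFGH/CB/- → run D
t=15: L0/L1/L2 = DFGH/CB/- → run D
t=16: L0/L1/L2 = FGH/CBD/- → run F
t=17: L0/L1/L2 = FGH/CBD/- → run F
t=18: L0/L1/L2 = FGH/CBD/- → run F
t=19: L0/L1/L2 = FGH/CBD/- → run F
t=20: L0/L1/L2 = GH/CBDF/- → run G
t=21: L0/L1/L2 = GH/CBDF/- → run G
t=22: L0/L1/L2 = GH/CBDF/- → run G
t=23: L0/L1/L2 = GH/CBDF/- → run G
t=24: L0/L1/L2 = H/CBDF/- → run H
t=25: L0/L1/L2 = H/CBDF/- → run H
t=26: L0/L1/L2 = H/CBDF/- → run H
t=27: L0/L1/L2 = H/CBDF/- → run H
t=28: L0/L1/L2 = -/CBDF/- → run C
t=29: L0/L1/L2 = -/BDF/- → run B
t=30: L0/L1/L2 = -/BDF/- → run B
t=31: L0/L1/L2 = -/DF/- → run D
t=32: L0/L1/L2 = -/DF/- → run D
t=33: L0/L1/L2 = -/F/- → run F
t=34: L0/L1/L2 = -/F/- → run F
t=35: L0/L1/L2 = -/F/- → run F
t=36: (idle)
t=37: (idle)
t=38: (idle)
t=39: (idle)
t=40: (idle)
t=41: (idle)
t=42: (idle)
t=43: (idle)
t=44: (idle)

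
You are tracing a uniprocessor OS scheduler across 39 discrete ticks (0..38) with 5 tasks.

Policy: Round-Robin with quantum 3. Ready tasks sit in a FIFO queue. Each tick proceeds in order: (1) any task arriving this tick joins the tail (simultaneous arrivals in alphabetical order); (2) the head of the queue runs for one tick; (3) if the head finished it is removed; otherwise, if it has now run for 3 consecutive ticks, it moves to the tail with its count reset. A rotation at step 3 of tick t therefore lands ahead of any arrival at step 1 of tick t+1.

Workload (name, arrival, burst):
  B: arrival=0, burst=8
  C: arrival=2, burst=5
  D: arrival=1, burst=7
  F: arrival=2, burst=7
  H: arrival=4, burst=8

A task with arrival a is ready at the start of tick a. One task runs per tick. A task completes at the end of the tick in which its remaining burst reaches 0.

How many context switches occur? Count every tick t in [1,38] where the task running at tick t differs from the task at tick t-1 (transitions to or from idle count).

t=0: queue=[B] q_used=0 → run B
t=1: queue=[B,D] q_used=1 → run B
t=2: queue=[B,D,C,F] q_used=2 → run B
t=3: queue=[D,C,F,B] q_used=0 → run D
t=4: queue=[D,C,F,B,H] q_used=1 → run D
t=5: queue=[D,C,F,B,H] q_used=2 → run D
t=6: queue=[C,F,B,H,D] q_used=0 → run C
t=7: queue=[C,F,B,H,D] q_used=1 → run C
t=8: queue=[C,F,B,H,D] q_used=2 → run C
t=9: queue=[F,B,H,D,C] q_used=0 → run F
t=10: queue=[F,B,H,D,C] q_used=1 → run F
t=11: queue=[F,B,H,D,C] q_used=2 → run F
t=12: queue=[B,H,D,C,F] q_used=0 → run B
t=13: queue=[B,H,D,C,F] q_used=1 → run B
t=14: queue=[B,H,D,C,F] q_used=2 → run B
t=15: queue=[H,D,C,F,B] q_used=0 → run H
t=16: queue=[H,D,C,F,B] q_used=1 → run H
t=17: queue=[H,D,C,F,B] q_used=2 → run H
t=18: queue=[D,C,F,B,H] q_used=0 → run D
t=19: queue=[D,C,F,B,H] q_used=1 → run D
t=20: queue=[D,C,F,B,H] q_used=2 → run D
t=21: queue=[C,F,B,H,D] q_used=0 → run C
t=22: queue=[C,F,B,H,D] q_used=1 → run C
t=23: queue=[F,B,H,D] q_used=0 → run F
t=24: queue=[F,B,H,D] q_used=1 → run F
t=25: queue=[F,B,H,D] q_used=2 → run F
t=26: queue=[B,H,D,F] q_used=0 → run B
t=27: queue=[B,H,D,F] q_used=1 → run B
t=28: queue=[H,D,F] q_used=0 → run H
t=29: queue=[H,D,F] q_used=1 → run H
t=30: queue=[H,D,F] q_used=2 → run H
t=31: queue=[D,F,H] q_used=0 → run D
t=32: queue=[F,H] q_used=0 → run F
t=33: queue=[H] q_used=0 → run H
t=34: queue=[H] q_used=1 → run H
t=35: (idle)
t=36: (idle)
t=37: (idle)
t=38: (idle)

context switches = 14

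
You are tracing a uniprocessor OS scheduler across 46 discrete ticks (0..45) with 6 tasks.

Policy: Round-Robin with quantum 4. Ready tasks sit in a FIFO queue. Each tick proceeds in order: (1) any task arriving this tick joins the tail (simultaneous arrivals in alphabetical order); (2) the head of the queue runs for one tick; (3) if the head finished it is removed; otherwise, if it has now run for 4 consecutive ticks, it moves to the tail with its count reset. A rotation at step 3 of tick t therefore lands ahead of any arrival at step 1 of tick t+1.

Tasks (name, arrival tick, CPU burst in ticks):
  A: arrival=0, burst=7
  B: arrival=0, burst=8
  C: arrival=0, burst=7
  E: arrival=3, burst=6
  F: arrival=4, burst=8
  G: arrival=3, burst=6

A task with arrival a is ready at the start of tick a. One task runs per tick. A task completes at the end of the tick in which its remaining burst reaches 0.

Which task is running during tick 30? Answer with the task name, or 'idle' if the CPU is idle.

t=0: queue=[A,B,C] q_used=0 → run A
t=1: queue=[A,B,C] q_used=1 → run A
t=2: queue=[A,B,C] q_used=2 → run A
t=3: queue=[A,B,C,E,G] q_used=3 → run A
t=4: queue=[B,C,E,G,A,F] q_used=0 → run B
t=5: queue=[B,C,E,G,A,F] q_used=1 → run B
t=6: queue=[B,C,E,G,A,F] q_used=2 → run B
t=7: queue=[B,C,E,G,A,F] q_used=3 → run B
t=8: queue=[C,E,G,A,F,B] q_used=0 → run C
t=9: queue=[C,E,G,A,F,B] q_used=1 → run C
t=10: queue=[C,E,G,A,F,B] q_used=2 → run C
t=11: queue=[C,E,G,A,F,B] q_used=3 → run C
t=12: queue=[E,G,A,F,B,C] q_used=0 → run E
t=13: queue=[E,G,A,F,B,C] q_used=1 → run E
t=14: queue=[E,G,A,F,B,C] q_used=2 → run E
t=15: queue=[E,G,A,F,B,C] q_used=3 → run E
t=16: queue=[G,A,F,B,C,E] q_used=0 → run G
t=17: queue=[G,A,F,B,C,E] q_used=1 → run G
t=18: queue=[G,A,F,B,C,E] q_used=2 → run G
t=19: queue=[G,A,F,B,C,E] q_used=3 → run G
t=20: queue=[A,F,B,C,E,G] q_used=0 → run A
t=21: queue=[A,F,B,C,E,G] q_used=1 → run A
t=22: queue=[A,F,B,C,E,G] q_used=2 → run A
t=23: queue=[F,B,C,E,G] q_used=0 → run F
t=24: queue=[F,B,C,E,G] q_used=1 → run F
t=25: queue=[F,B,C,E,G] q_used=2 → run F
t=26: queue=[F,B,C,E,G] q_used=3 → run F
t=27: queue=[B,C,E,G,F] q_used=0 → run B
t=28: queue=[B,C,E,G,F] q_used=1 → run B
t=29: queue=[B,C,E,G,F] q_used=2 → run B
t=30: queue=[B,C,E,G,F] q_used=3 → run B
t=31: queue=[C,E,G,F] q_used=0 → run C
t=32: queue=[C,E,G,F] q_used=1 → run C
t=33: queue=[C,E,G,F] q_used=2 → run C
t=34: queue=[E,G,F] q_used=0 → run E
t=35: queue=[E,G,F] q_used=1 → run E
t=36: queue=[G,F] q_used=0 → run G
t=37: queue=[G,F] q_used=1 → run G
t=38: queue=[F] q_used=0 → run F
t=39: queue=[F] q_used=1 → run F
t=40: queue=[F] q_used=2 → run F
t=41: queue=[F] q_used=3 → run F
t=42: (idle)
t=43: (idle)
t=44: (idle)
t=45: (idle)

running at tick 30 = B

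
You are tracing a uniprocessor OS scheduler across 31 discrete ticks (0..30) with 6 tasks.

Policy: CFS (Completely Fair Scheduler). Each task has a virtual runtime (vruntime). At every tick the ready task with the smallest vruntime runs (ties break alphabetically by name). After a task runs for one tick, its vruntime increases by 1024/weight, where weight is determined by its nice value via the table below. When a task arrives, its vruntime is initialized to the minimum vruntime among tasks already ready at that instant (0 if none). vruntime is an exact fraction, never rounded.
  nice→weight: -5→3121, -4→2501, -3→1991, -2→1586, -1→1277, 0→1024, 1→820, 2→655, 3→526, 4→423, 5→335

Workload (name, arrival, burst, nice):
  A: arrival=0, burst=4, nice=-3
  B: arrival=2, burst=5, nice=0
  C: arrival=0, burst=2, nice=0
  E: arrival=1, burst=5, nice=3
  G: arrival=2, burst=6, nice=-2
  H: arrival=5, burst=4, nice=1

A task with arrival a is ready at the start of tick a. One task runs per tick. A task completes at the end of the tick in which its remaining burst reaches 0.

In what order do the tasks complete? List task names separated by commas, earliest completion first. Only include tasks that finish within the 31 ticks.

completion order = C, A, G, B, H, E

t=0: vr[A=0 C=0] → run A
t=1: vr[A=1024/1991 C=0 E=0] → run C
t=2: vr[A=1024/1991 B=0 C=1 E=0 G=0] → run B
t=3: vr[A=1024/1991 B=1 C=1 E=0 G=0] → run E
t=4: vr[A=1024/1991 B=1 C=1 E=512/263 G=0] → run G
t=5: vr[A=1024/1991 B=1 C=1 E=512/263 G=512/793 H=1024/1991] → run A
t=6: vr[A=2048/1991 B=1 C=1 E=512/263 G=512/793 H=1024/1991] → run H
t=7: vr[A=2048/1991 B=1 C=1 E=512/263 G=512/793 H=719616/408155] → run G
t=8: vr[A=2048/1991 B=1 C=1 E=512/263 G=1024/793 H=719616/408155] → run B
t=9: vr[A=2048/1991 B=2 C=1 E=512/263 G=1024/793 H=719616/408155] → run C
t=10: vr[A=2048/1991 B=2 E=512/263 G=1024/793 H=719616/408155] → run A
t=11: vr[A=3072/1991 B=2 E=512/263 G=1024/793 H=719616/408155] → run G
t=12: vr[A=3072/1991 B=2 E=512/263 G=1536/793 H=719616/408155] → run A
t=13: vr[B=2 E=512/263 G=1536/793 H=719616/408155] → run H
t=14: vr[B=2 E=512/263 G=1536/793 H=1229312/408155] → run G
t=15: vr[B=2 E=512/263 G=2048/793 H=1229312/408155] → run E
t=16: vr[B=2 E=1024/263 G=2048/793 H=1229312/408155] → run B
t=17: vr[B=3 E=1024/263 G=2048/793 H=1229312/408155] → run G
t=18: vr[B=3 E=1024/263 G=2560/793 H=1229312/408155] → run B
t=19: vr[B=4 E=1024/263 G=2560/793 H=1229312/408155] → run H
t=20: vr[B=4 E=1024/263 G=2560/793 H=1739008/408155] → run G
t=21: vr[B=4 E=1024/263 H=1739008/408155] → run E
t=22: vr[B=4 E=1536/263 H=1739008/408155] → run B
t=23: vr[E=1536/263 H=1739008/408155] → run H
t=24: vr[E=1536/263] → run E
t=25: vr[E=2048/263] → run E
t=26: (idle)
t=27: (idle)
t=28: (idle)
t=29: (idle)
t=30: (idle)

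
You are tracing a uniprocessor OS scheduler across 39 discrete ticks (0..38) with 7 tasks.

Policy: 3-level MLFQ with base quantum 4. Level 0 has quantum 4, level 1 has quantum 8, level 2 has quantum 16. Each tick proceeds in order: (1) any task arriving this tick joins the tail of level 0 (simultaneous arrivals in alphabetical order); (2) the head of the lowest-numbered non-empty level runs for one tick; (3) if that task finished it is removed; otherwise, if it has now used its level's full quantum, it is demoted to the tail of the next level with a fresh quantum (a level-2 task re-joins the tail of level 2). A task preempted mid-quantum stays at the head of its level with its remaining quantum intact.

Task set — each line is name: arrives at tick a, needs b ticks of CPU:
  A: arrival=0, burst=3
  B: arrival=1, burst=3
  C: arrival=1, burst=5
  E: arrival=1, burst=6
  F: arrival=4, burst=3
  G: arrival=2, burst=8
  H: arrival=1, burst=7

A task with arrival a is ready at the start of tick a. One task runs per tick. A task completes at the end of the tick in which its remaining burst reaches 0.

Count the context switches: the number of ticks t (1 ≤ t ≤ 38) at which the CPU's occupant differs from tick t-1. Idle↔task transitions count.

context switches = 11

t=0: L0/L1/L2 = A/-/- → run A
t=1: L0/L1/L2 = ABCEH/-/- → run A
t=2: L0/L1/L2 = ABCEHG/-/- → run A
t=3: L0/L1/L2 = BCEHG/-/- → run B
t=4: L0/L1/L2 = BCEHGF/-/- → run B
t=5: L0/L1/L2 = BCEHGF/-/- → run B
t=6: L0/L1/L2 = CEHGF/-/- → run C
t=7: L0/L1/L2 = CEHGF/-/- → run C
t=8: L0/L1/L2 = CEHGF/-/- → run C
t=9: L0/L1/L2 = CEHGF/-/- → run C
t=10: L0/L1/L2 = EHGF/C/- → run E
t=11: L0/L1/L2 = EHGF/C/- → run E
t=12: L0/L1/L2 = EHGF/C/- → run E
t=13: L0/L1/L2 = EHGF/C/- → run E
t=14: L0/L1/L2 = HGF/CE/- → run H
t=15: L0/L1/L2 = HGF/CE/- → run H
t=16: L0/L1/L2 = HGF/CE/- → run H
t=17: L0/L1/L2 = HGF/CE/- → run H
t=18: L0/L1/L2 = GF/CEH/- → run G
t=19: L0/L1/L2 = GF/CEH/- → run G
t=20: L0/L1/L2 = GF/CEH/- → run G
t=21: L0/L1/L2 = GF/CEH/- → run G
t=22: L0/L1/L2 = F/CEHG/- → run F
t=23: L0/L1/L2 = F/CEHG/- → run F
t=24: L0/L1/L2 = F/CEHG/- → run F
t=25: L0/L1/L2 = -/CEHG/- → run C
t=26: L0/L1/L2 = -/EHG/- → run E
t=27: L0/L1/L2 = -/EHG/- → run E
t=28: L0/L1/L2 = -/HG/- → run H
t=29: L0/L1/L2 = -/HG/- → run H
t=30: L0/L1/L2 = -/HG/- → run H
t=31: L0/L1/L2 = -/G/- → run G
t=32: L0/L1/L2 = -/G/- → run G
t=33: L0/L1/L2 = -/G/- → run G
t=34: L0/L1/L2 = -/G/- → run G
t=35: (idle)
t=36: (idle)
t=37: (idle)
t=38: (idle)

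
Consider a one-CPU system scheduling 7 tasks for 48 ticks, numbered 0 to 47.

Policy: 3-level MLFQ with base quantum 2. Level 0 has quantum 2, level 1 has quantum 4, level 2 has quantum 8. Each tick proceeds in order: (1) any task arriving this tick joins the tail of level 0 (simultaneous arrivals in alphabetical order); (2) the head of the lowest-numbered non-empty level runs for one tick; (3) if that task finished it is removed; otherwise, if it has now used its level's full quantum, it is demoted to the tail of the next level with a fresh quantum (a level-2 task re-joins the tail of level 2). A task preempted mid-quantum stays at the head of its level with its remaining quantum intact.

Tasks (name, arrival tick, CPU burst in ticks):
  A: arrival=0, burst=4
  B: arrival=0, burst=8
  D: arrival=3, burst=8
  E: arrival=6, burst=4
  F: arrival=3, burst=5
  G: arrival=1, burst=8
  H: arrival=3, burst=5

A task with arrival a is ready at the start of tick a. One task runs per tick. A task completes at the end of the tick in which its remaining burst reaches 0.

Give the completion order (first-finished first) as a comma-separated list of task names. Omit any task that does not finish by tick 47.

completion order = A, F, H, E, B, G, D

t=0: L0/L1/L2 = AB/-/- → run A
t=1: L0/L1/L2 = ABG/-/- → run A
t=2: L0/L1/L2 = BG/A/- → run B
t=3: L0/L1/L2 = BGDFH/A/- → run B
t=4: L0/L1/L2 = GDFH/AB/- → run G
t=5: L0/L1/L2 = GDFH/AB/- → run G
t=6: L0/L1/L2 = DFHE/ABG/- → run D
t=7: L0/L1/L2 = DFHE/ABG/- → run D
t=8: L0/L1/L2 = FHE/ABGD/- → run F
t=9: L0/L1/L2 = FHE/ABGD/- → run F
t=10: L0/L1/L2 = HE/ABGDF/- → run H
t=11: L0/L1/L2 = HE/ABGDF/- → run H
t=12: L0/L1/L2 = E/ABGDFH/- → run E
t=13: L0/L1/L2 = E/ABGDFH/- → run E
t=14: L0/L1/L2 = -/ABGDFHE/- → run A
t=15: L0/L1/L2 = -/ABGDFHE/- → run A
t=16: L0/L1/L2 = -/BGDFHE/- → run B
t=17: L0/L1/L2 = -/BGDFHE/- → run B
t=18: L0/L1/L2 = -/BGDFHE/- → run B
t=19: L0/L1/L2 = -/BGDFHE/- → run B
t=20: L0/L1/L2 = -/GDFHE/B → run G
t=21: L0/L1/L2 = -/GDFHE/B → run G
t=22: L0/L1/L2 = -/GDFHE/B → run G
t=23: L0/L1/L2 = -/GDFHE/B → run G
t=24: L0/L1/L2 = -/DFHE/BG → run D
t=25: L0/L1/L2 = -/DFHE/BG → run D
t=26: L0/L1/L2 = -/DFHE/BG → run D
t=27: L0/L1/L2 = -/DFHE/BG → run D
t=28: L0/L1/L2 = -/FHE/BGD → run F
t=29: L0/L1/L2 = -/FHE/BGD → run F
t=30: L0/L1/L2 = -/FHE/BGD → run F
t=31: L0/L1/L2 = -/HE/BGD → run H
t=32: L0/L1/L2 = -/HE/BGD → run H
t=33: L0/L1/L2 = -/HE/BGD → run H
t=34: L0/L1/L2 = -/E/BGD → run E
t=35: L0/L1/L2 = -/E/BGD → run E
t=36: L0/L1/L2 = -/-/BGD → run B
t=37: L0/L1/L2 = -/-/BGD → run B
t=38: L0/L1/L2 = -/-/GD → run G
t=39: L0/L1/L2 = -/-/GD → run G
t=40: L0/L1/L2 = -/-/D → run D
t=41: L0/L1/L2 = -/-/D → run D
t=42: (idle)
t=43: (idle)
t=44: (idle)
t=45: (idle)
t=46: (idle)
t=47: (idle)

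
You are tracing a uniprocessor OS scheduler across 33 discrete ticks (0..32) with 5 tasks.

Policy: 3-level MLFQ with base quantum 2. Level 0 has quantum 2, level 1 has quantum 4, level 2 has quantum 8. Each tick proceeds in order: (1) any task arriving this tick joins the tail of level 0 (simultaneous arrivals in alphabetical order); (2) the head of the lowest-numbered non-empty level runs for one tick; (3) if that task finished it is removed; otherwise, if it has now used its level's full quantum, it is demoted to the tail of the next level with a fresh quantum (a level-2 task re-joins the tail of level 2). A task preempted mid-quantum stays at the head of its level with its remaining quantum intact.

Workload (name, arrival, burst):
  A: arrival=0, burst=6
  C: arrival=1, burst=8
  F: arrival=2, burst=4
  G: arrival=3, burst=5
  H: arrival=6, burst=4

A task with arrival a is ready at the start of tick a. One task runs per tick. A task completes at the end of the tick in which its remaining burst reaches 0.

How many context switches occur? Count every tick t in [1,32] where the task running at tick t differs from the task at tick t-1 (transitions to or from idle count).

context switches = 11

t=0: L0/L1/L2 = A/-/- → run A
t=1: L0/L1/L2 = AC/-/- → run A
t=2: L0/L1/L2 = CF/A/- → run C
t=3: L0/L1/L2 = CFG/A/- → run C
t=4: L0/L1/L2 = FG/AC/- → run F
t=5: L0/L1/L2 = FG/AC/- → run F
t=6: L0/L1/L2 = GH/ACF/- → run G
t=7: L0/L1/L2 = GH/ACF/- → run G
t=8: L0/L1/L2 = H/ACFG/- → run H
t=9: L0/L1/L2 = H/ACFG/- → run H
t=10: L0/L1/L2 = -/ACFGH/- → run A
t=11: L0/L1/L2 = -/ACFGH/- → run A
t=12: L0/L1/L2 = -/ACFGH/- → run A
t=13: L0/L1/L2 = -/ACFGH/- → run A
t=14: L0/L1/L2 = -/CFGH/- → run C
t=15: L0/L1/L2 = -/CFGH/- → run C
t=16: L0/L1/L2 = -/CFGH/- → run C
t=17: L0/L1/L2 = -/CFGH/- → run C
t=18: L0/L1/L2 = -/FGH/C → run F
t=19: L0/L1/L2 = -/FGH/C → run F
t=20: L0/L1/L2 = -/GH/C → run G
t=21: L0/L1/L2 = -/GH/C → run G
t=22: L0/L1/L2 = -/GH/C → run G
t=23: L0/L1/L2 = -/H/C → run H
t=24: L0/L1/L2 = -/H/C → run H
t=25: L0/L1/L2 = -/-/C → run C
t=26: L0/L1/L2 = -/-/C → run C
t=27: (idle)
t=28: (idle)
t=29: (idle)
t=30: (idle)
t=31: (idle)
t=32: (idle)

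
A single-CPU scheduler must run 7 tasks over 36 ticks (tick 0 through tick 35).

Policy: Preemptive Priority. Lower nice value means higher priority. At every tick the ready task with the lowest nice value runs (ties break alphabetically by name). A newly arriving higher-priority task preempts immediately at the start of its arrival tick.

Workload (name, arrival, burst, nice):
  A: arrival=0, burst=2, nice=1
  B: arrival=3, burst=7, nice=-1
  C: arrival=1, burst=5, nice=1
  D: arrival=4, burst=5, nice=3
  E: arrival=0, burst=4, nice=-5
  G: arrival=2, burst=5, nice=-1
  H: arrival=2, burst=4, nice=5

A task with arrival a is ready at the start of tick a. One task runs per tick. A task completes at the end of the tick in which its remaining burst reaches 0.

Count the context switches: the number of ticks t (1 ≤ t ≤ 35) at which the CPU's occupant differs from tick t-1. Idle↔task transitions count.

context switches = 7

t=0: ready={A,E} → run E
t=1: ready={A,C,E} → run E
t=2: ready={A,C,E,G,H} → run E
t=3: ready={A,B,C,E,G,H} → run E
t=4: ready={A,B,C,D,G,H} → run B
t=5: ready={A,B,C,D,G,H} → run B
t=6: ready={A,B,C,D,G,H} → run B
t=7: ready={A,B,C,D,G,H} → run B
t=8: ready={A,B,C,D,G,H} → run B
t=9: ready={A,B,C,D,G,H} → run B
t=10: ready={A,B,C,D,G,H} → run B
t=11: ready={A,C,D,G,H} → run G
t=12: ready={A,C,D,G,H} → run G
t=13: ready={A,C,D,G,H} → run G
t=14: ready={A,C,D,G,H} → run G
t=15: ready={A,C,D,G,H} → run G
t=16: ready={A,C,D,H} → run A
t=17: ready={A,C,D,H} → run A
t=18: ready={C,D,H} → run C
t=19: ready={C,D,H} → run C
t=20: ready={C,D,H} → run C
t=21: ready={C,D,H} → run C
t=22: ready={C,D,H} → run C
t=23: ready={D,H} → run D
t=24: ready={D,H} → run D
t=25: ready={D,H} → run D
t=26: ready={D,H} → run D
t=27: ready={D,H} → run D
t=28: ready={H} → run H
t=29: ready={H} → run H
t=30: ready={H} → run H
t=31: ready={H} → run H
t=32: (idle)
t=33: (idle)
t=34: (idle)
t=35: (idle)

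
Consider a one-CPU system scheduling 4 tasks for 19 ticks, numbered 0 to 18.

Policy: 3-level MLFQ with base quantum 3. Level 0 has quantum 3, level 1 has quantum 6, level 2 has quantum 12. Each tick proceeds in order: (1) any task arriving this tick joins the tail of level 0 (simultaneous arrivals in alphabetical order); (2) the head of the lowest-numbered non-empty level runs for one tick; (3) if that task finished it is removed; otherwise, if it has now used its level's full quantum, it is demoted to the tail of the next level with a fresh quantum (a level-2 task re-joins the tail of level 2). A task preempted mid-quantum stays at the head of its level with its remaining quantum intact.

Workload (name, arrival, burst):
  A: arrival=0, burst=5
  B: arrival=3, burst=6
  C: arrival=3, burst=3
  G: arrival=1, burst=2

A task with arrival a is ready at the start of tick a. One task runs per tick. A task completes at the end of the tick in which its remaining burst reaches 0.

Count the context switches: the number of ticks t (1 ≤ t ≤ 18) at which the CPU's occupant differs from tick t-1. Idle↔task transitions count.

t=0: L0/L1/L2 = A/-/- → run A
t=1: L0/L1/L2 = AG/-/- → run A
t=2: L0/L1/L2 = AG/-/- → run A
t=3: L0/L1/L2 = GBC/A/- → run G
t=4: L0/L1/L2 = GBC/A/- → run G
t=5: L0/L1/L2 = BC/A/- → run B
t=6: L0/L1/L2 = BC/A/- → run B
t=7: L0/L1/L2 = BC/A/- → run B
t=8: L0/L1/L2 = C/AB/- → run C
t=9: L0/L1/L2 = C/AB/- → run C
t=10: L0/L1/L2 = C/AB/- → run C
t=11: L0/L1/L2 = -/AB/- → run A
t=12: L0/L1/L2 = -/AB/- → run A
t=13: L0/L1/L2 = -/B/- → run B
t=14: L0/L1/L2 = -/B/- → run B
t=15: L0/L1/L2 = -/B/- → run B
t=16: (idle)
t=17: (idle)
t=18: (idle)

context switches = 6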